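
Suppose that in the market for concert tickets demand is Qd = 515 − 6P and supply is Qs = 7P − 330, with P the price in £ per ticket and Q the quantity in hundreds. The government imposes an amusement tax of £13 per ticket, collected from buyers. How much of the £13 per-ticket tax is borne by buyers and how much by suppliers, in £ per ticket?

Before the tax: set 515 − 6P = 7P − 330 → P* = £65, Q* = 125.
With the tax collected from buyers, demand (in seller-price terms) shifts: Qd = 515 − 6(P + 13).
New equilibrium: buyers pay £72, suppliers receive £59, Q = 83. (Wedge: Pb − Ps = 13.)
Burden on buyers: £7; on suppliers: £6. (They sum to £13.)

Buyers bear £7 per ticket; suppliers bear £6 per ticket.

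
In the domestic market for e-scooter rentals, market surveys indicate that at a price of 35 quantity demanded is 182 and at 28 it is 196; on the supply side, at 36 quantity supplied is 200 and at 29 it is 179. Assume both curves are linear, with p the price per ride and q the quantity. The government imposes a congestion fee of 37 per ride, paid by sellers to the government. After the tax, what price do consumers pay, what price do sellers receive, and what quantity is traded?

Demand slope: (196 − 182)/(28 − 35) = -2, so qd = 252 − 2p.
Supply slope: (179 − 200)/(29 − 36) = 3, so qs = 3p + 92.
Without the tax, 252 − 2p = 3p + 92 gives 5p = 160, so p* = 32 and q* = 188.
With the tax collected from sellers, supply shifts: qs = 3(p − 37) + 92.
New equilibrium: consumers pay 54.2, sellers receive 17.2, q = 143.6. (Wedge: pb − ps = 37.)

Consumers pay 54.2; sellers receive 17.2; quantity = 143.6.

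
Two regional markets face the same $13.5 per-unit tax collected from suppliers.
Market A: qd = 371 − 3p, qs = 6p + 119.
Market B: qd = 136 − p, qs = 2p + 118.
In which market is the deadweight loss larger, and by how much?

Market A, by $121.5.

Market A: pre-tax p* = $28, q* = 287; post-tax q = 260; deadweight loss = $182.25.
Market B: pre-tax p* = $6, q* = 130; post-tax q = 121; deadweight loss = $60.75.
Difference: $182.25 vs $60.75 → market A is larger by $121.5.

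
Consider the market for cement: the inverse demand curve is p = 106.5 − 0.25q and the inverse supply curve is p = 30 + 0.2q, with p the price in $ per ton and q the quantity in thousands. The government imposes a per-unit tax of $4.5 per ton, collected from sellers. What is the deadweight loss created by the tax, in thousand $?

Rewrite in direct form: qd = 426 − 4p and qs = 5p − 150.
Before the tax: set 426 − 4p = 5p − 150 → p* = $64, q* = 170.
With the tax collected from sellers, supply shifts: qs = 5(p − 4.5) − 150.
Solving gives q = 160 with consumers paying $66.5 and sellers receiving $62 (the $4.5 wedge).
Quantity falls by |ΔQ| = |170 − 160| = 10.
DWL = ½ · t · |ΔQ| = ½ · 4.5 · 10 = $22.5.

Deadweight loss = $22.5 thousand.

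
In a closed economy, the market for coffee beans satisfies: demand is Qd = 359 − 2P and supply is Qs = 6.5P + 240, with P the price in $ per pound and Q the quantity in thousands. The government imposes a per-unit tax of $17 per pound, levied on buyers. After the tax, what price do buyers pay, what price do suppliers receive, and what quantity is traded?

Buyers pay $27; suppliers receive $10; quantity = 305.

Before the tax: set 359 − 2P = 6.5P + 240 → P* = $14, Q* = 331.
With the tax collected from buyers, demand (in seller-price terms) shifts: Qd = 359 − 2(P + 17).
New equilibrium: buyers pay $27, suppliers receive $10, Q = 305. (Wedge: Pb − Ps = 17.)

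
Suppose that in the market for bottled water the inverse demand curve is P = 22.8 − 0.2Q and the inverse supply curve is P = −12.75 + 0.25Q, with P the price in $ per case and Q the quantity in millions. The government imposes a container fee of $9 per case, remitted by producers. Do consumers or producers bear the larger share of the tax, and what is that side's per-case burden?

Producers bear the larger share: $5 per case.

Inverting to Q(P) form: Qd = 114 − 5P; Qs = 4P + 51.
Without the tax, 114 − 5P = 4P + 51 gives 9P = 63, so P* = $7 and Q* = 79.
With the tax collected from producers, supply shifts: Qs = 4(P − 9) + 51.
Solving gives Q = 59 with consumers paying $11 and producers receiving $2 (the $9 wedge).
Per-case burden: consumers $4, producers $5.
Producers take the larger share because supply is less price-elastic here (demand slope 5 vs supply slope 4).
The less price-elastic side of the market bears the larger share of a per-unit tax.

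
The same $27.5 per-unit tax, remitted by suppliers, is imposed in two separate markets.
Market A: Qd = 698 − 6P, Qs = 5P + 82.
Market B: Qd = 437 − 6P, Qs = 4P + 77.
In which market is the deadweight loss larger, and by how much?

Market A: pre-tax P* = $56, Q* = 362; post-tax Q = 287; deadweight loss = $1031.25.
Market B: pre-tax P* = $36, Q* = 221; post-tax Q = 155; deadweight loss = $907.5.
Difference: $1031.25 vs $907.5 → market A is larger by $123.75.

Market A, by $123.75.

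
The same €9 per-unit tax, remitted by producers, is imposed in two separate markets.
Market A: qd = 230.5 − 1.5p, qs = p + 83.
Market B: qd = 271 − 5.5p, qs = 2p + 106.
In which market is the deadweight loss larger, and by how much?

Market B, by €35.1.

Market A: pre-tax p* = €59, q* = 142; post-tax q = 136.6; deadweight loss = €24.3.
Market B: pre-tax p* = €22, q* = 150; post-tax q = 136.8; deadweight loss = €59.4.
Difference: €24.3 vs €59.4 → market B is larger by €35.1.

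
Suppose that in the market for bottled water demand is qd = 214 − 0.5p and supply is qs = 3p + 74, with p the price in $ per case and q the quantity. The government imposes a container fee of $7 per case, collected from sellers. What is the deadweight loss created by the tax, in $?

Without the tax, 214 − 0.5p = 3p + 74 gives 3.5p = 140, so p* = $40 and q* = 194.
With the tax collected from sellers, supply shifts: qs = 3(p − 7) + 74.
Solving gives q = 191 with consumers paying $46 and sellers receiving $39 (the $7 wedge).
Quantity falls by |ΔQ| = |194 − 191| = 3.
DWL = ½ · t · |ΔQ| = ½ · 7 · 3 = $10.5.

Deadweight loss = $10.5.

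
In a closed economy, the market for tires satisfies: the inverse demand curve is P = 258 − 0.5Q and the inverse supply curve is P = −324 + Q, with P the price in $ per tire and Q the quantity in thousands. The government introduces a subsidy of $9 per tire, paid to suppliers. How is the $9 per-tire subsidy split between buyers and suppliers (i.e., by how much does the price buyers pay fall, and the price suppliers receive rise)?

Inverting to Q(P) form: Qd = 516 − 2P; Qs = P + 324.
Without the subsidy, 516 − 2P = P + 324 gives 3P = 192, so P* = $64 and Q* = 388.
With a per-unit subsidy paid to suppliers, each receives P + 9 per unit sold, so supply becomes Qs = (P + 9) + 324.
New equilibrium: buyers pay $61, suppliers receive $70, Q = 394. (Wedge: Pb − Ps = −9.)
Gain to buyers: $3; to suppliers: $6. (They sum to $9.)

Buyers gain $3 per tire; suppliers gain $6 per tire.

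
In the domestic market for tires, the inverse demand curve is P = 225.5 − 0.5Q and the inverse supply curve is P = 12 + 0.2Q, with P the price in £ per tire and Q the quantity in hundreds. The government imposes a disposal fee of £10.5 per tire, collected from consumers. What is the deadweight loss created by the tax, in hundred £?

Deadweight loss = £78.75 hundred.

Rewrite in direct form: Qd = 451 − 2P and Qs = 5P − 60.
Without the tax, 451 − 2P = 5P − 60 gives 7P = 511, so P* = £73 and Q* = 305.
With the tax collected from consumers, demand (in seller-price terms) shifts: Qd = 451 − 2(P + 10.5).
New equilibrium: consumers pay £80.5, producers receive £70, Q = 290. (Wedge: Pb − Ps = 10.5.)
Quantity falls by |ΔQ| = |305 − 290| = 15.
DWL = ½ · t · |ΔQ| = ½ · 10.5 · 15 = £78.75.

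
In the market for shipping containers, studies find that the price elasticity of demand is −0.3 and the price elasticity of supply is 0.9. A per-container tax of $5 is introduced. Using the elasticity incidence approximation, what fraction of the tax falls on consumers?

Incidence ratio: consumers' share ≈ εs / (εs + |εd|) = 0.9 / (0.9 + 0.3) = 0.75.
Supply is the more elastic side, so consumers bear the larger share.

Consumers' share ≈ 0.75.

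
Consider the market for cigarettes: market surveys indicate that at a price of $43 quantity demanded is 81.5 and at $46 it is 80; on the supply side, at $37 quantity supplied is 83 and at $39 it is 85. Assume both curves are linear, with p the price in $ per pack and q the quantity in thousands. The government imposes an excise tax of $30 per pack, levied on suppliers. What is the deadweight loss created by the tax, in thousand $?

Demand slope: (80 − 81.5)/(46 − 43) = -0.5, so qd = 103 − 0.5p.
Supply slope: (85 − 83)/(39 − 37) = 1, so qs = p + 46.
Before the tax: set 103 − 0.5p = p + 46 → p* = $38, q* = 84.
With the tax collected from suppliers, supply shifts: qs = (p − 30) + 46.
Solving gives q = 74 with buyers paying $58 and suppliers receiving $28 (the $30 wedge).
Quantity falls by |ΔQ| = |84 − 74| = 10.
DWL = ½ · t · |ΔQ| = ½ · 30 · 10 = $150.

Deadweight loss = $150 thousand.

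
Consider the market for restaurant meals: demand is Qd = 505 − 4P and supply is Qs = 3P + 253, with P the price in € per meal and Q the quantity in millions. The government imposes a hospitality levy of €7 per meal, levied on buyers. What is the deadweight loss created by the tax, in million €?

Deadweight loss = €42 million.

Without the tax, 505 − 4P = 3P + 253 gives 7P = 252, so P* = €36 and Q* = 361.
With the tax collected from buyers, demand (in seller-price terms) shifts: Qd = 505 − 4(P + 7).
Solving gives Q = 349 with buyers paying €39 and sellers receiving €32 (the €7 wedge).
Quantity falls by |ΔQ| = |361 − 349| = 12.
DWL = ½ · t · |ΔQ| = ½ · 7 · 12 = €42.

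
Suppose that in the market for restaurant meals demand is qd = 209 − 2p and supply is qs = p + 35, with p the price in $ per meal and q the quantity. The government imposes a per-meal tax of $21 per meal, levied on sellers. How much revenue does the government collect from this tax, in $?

Before the tax: set 209 − 2p = p + 35 → p* = $58, q* = 93.
With the tax collected from sellers, supply shifts: qs = (p − 21) + 35.
New equilibrium: consumers pay $65, sellers receive $44, q = 79. (Wedge: pb − ps = 21.)
Revenue = t · Q = 21 · 79 = $1659.

Tax revenue = $1659.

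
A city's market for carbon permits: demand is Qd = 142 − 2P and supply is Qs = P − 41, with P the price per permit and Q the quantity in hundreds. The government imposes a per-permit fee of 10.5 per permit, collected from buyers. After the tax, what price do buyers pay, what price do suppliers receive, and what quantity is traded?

Buyers pay 64.5; suppliers receive 54; quantity = 13.

Without the tax, 142 − 2P = P − 41 gives 3P = 183, so P* = 61 and Q* = 20.
With the tax collected from buyers, demand (in seller-price terms) shifts: Qd = 142 − 2(P + 10.5).
Solving gives Q = 13 with buyers paying 64.5 and suppliers receiving 54 (the 10.5 wedge).
The less price-elastic side of the market bears the larger share of a per-unit tax.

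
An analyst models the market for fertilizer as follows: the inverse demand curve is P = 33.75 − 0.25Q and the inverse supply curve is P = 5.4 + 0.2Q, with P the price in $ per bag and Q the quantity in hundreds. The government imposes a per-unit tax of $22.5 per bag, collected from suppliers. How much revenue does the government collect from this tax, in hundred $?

Rewrite in direct form: Qd = 135 − 4P and Qs = 5P − 27.
Before the tax: set 135 − 4P = 5P − 27 → P* = $18, Q* = 63.
With the tax collected from suppliers, supply shifts: Qs = 5(P − 22.5) − 27.
Solving gives Q = 13 with buyers paying $30.5 and suppliers receiving $8 (the $22.5 wedge).
Revenue = t · Q = 22.5 · 13 = $292.5.

Tax revenue = $292.5 hundred.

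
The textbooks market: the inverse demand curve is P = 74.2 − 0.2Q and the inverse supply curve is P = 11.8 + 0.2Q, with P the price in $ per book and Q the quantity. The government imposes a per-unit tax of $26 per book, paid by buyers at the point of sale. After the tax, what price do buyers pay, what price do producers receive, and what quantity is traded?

Buyers pay $56; producers receive $30; quantity = 91.

Inverting to Q(P) form: Qd = 371 − 5P; Qs = 5P − 59.
Without the tax, 371 − 5P = 5P − 59 gives 10P = 430, so P* = $43 and Q* = 156.
With the tax collected from buyers, demand (in seller-price terms) shifts: Qd = 371 − 5(P + 26).
New equilibrium: buyers pay $56, producers receive $30, Q = 91. (Wedge: Pb − Ps = 26.)
The less price-elastic side of the market bears the larger share of a per-unit tax.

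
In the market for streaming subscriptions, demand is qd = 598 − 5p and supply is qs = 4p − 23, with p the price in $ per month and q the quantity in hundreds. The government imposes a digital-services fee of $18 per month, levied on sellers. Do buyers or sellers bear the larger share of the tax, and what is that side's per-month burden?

Sellers bear the larger share: $10 per month.

Before the tax: set 598 − 5p = 4p − 23 → p* = $69, q* = 253.
With the tax collected from sellers, supply shifts: qs = 4(p − 18) − 23.
New equilibrium: buyers pay $77, sellers receive $59, q = 213. (Wedge: pb − ps = 18.)
Per-month burden: buyers $8, sellers $10.
Sellers take the larger share because supply is less price-elastic here (demand slope 5 vs supply slope 4).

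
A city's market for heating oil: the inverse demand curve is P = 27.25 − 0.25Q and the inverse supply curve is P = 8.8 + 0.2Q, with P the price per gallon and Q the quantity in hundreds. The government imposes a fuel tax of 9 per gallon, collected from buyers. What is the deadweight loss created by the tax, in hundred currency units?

Deadweight loss = 90 hundred.

Rewrite in direct form: Qd = 109 − 4P and Qs = 5P − 44.
Before the tax: set 109 − 4P = 5P − 44 → P* = 17, Q* = 41.
With the tax collected from buyers, demand (in seller-price terms) shifts: Qd = 109 − 4(P + 9).
New equilibrium: buyers pay 22, producers receive 13, Q = 21. (Wedge: Pb − Ps = 9.)
Quantity falls by |ΔQ| = |41 − 21| = 20.
DWL = ½ · t · |ΔQ| = ½ · 9 · 20 = 90.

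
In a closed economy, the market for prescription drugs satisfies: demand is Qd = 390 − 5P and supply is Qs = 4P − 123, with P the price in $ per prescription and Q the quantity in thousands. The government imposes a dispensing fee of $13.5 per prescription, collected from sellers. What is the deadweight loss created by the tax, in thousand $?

Before the tax: set 390 − 5P = 4P − 123 → P* = $57, Q* = 105.
With the tax collected from sellers, supply shifts: Qs = 4(P − 13.5) − 123.
Solving gives Q = 75 with buyers paying $63 and sellers receiving $49.5 (the $13.5 wedge).
Quantity falls by |ΔQ| = |105 − 75| = 30.
DWL = ½ · t · |ΔQ| = ½ · 13.5 · 30 = $202.5.

Deadweight loss = $202.5 thousand.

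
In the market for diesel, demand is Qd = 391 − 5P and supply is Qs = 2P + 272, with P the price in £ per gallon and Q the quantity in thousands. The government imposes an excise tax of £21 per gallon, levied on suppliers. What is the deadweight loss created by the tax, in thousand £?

Deadweight loss = £315 thousand.

Before the tax: set 391 − 5P = 2P + 272 → P* = £17, Q* = 306.
With the tax collected from suppliers, supply shifts: Qs = 2(P − 21) + 272.
Solving gives Q = 276 with buyers paying £23 and suppliers receiving £2 (the £21 wedge).
Quantity falls by |ΔQ| = |306 − 276| = 30.
DWL = ½ · t · |ΔQ| = ½ · 21 · 30 = £315.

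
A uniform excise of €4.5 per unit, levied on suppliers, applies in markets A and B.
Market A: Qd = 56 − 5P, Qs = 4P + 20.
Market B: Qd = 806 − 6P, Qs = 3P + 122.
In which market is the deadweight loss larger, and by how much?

Market A: pre-tax P* = €4, Q* = 36; post-tax Q = 26; deadweight loss = €22.5.
Market B: pre-tax P* = €76, Q* = 350; post-tax Q = 341; deadweight loss = €20.25.
Difference: €22.5 vs €20.25 → market A is larger by €2.25.

Market A, by €2.25.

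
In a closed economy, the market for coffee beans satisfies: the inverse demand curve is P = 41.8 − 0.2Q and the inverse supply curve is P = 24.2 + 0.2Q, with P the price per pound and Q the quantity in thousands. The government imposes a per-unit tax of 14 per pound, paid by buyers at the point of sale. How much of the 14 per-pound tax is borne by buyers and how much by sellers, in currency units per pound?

Inverting to Q(P) form: Qd = 209 − 5P; Qs = 5P − 121.
Before the tax: set 209 − 5P = 5P − 121 → P* = 33, Q* = 44.
With the tax collected from buyers, demand (in seller-price terms) shifts: Qd = 209 − 5(P + 14).
Solving gives Q = 9 with buyers paying 40 and sellers receiving 26 (the 14 wedge).
Burden on buyers: 7; on sellers: 7. (They sum to 14.)

Buyers bear 7 per pound; sellers bear 7 per pound.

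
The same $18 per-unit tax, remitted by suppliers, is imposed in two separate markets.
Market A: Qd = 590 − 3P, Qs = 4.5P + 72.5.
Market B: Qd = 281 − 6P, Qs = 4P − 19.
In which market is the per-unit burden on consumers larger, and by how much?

Market A, by $3.6.

Market A: pre-tax P* = $69, Q* = 383; post-tax Q = 350.6; per-unit burden on consumers = $10.8.
Market B: pre-tax P* = $30, Q* = 101; post-tax Q = 57.8; per-unit burden on consumers = $7.2.
Difference: $10.8 vs $7.2 → market A is larger by $3.6.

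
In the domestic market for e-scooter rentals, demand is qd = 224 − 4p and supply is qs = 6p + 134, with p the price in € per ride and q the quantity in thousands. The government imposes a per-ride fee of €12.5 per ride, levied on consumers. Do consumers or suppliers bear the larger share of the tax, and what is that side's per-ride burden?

Consumers bear the larger share: €7.5 per ride.

Without the tax, 224 − 4p = 6p + 134 gives 10p = 90, so p* = €9 and q* = 188.
With the tax collected from consumers, demand (in seller-price terms) shifts: qd = 224 − 4(p + 12.5).
Solving gives q = 158 with consumers paying €16.5 and suppliers receiving €4 (the €12.5 wedge).
Per-ride burden: consumers €7.5, suppliers €5.
Consumers take the larger share because demand is less price-elastic here (demand slope 4 vs supply slope 6).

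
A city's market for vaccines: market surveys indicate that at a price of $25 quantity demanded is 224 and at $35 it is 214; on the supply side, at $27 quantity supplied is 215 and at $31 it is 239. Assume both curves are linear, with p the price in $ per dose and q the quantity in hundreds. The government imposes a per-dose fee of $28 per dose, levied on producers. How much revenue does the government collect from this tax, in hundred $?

Tax revenue = $5516 hundred.

Demand slope: (214 − 224)/(35 − 25) = -1, so qd = 249 − p.
Supply slope: (239 − 215)/(31 − 27) = 6, so qs = 6p + 53.
Before the tax: set 249 − p = 6p + 53 → p* = $28, q* = 221.
With the tax collected from producers, supply shifts: qs = 6(p − 28) + 53.
New equilibrium: buyers pay $52, producers receive $24, q = 197. (Wedge: pb − ps = 28.)
Revenue = t · Q = 28 · 197 = $5516.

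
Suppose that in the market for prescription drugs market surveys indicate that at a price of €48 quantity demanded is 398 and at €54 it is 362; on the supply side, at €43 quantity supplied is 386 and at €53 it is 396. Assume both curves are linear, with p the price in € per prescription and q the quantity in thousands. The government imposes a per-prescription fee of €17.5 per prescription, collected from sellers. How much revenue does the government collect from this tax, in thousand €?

Tax revenue = €6597.5 thousand.

Demand slope: (362 − 398)/(54 − 48) = -6, so qd = 686 − 6p.
Supply slope: (396 − 386)/(53 − 43) = 1, so qs = p + 343.
Before the tax: set 686 − 6p = p + 343 → p* = €49, q* = 392.
With the tax collected from sellers, supply shifts: qs = (p − 17.5) + 343.
Solving gives q = 377 with consumers paying €51.5 and sellers receiving €34 (the €17.5 wedge).
Revenue = t · Q = 17.5 · 377 = €6597.5.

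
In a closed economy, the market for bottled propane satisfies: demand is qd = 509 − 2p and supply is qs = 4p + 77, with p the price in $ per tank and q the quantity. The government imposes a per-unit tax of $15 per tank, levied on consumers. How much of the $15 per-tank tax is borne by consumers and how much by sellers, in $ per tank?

Consumers bear $10 per tank; sellers bear $5 per tank.

Before the tax: set 509 − 2p = 4p + 77 → p* = $72, q* = 365.
With the tax collected from consumers, demand (in seller-price terms) shifts: qd = 509 − 2(p + 15).
New equilibrium: consumers pay $82, sellers receive $67, q = 345. (Wedge: pb − ps = 15.)
Burden on consumers: $10; on sellers: $5. (They sum to $15.)
The less price-elastic side of the market bears the larger share of a per-unit tax.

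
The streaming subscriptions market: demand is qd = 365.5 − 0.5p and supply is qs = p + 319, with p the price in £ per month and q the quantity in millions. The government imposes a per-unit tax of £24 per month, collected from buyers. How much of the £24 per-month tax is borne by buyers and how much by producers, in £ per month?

Buyers bear £16 per month; producers bear £8 per month.

Before the tax: set 365.5 − 0.5p = p + 319 → p* = £31, q* = 350.
With the tax collected from buyers, demand (in seller-price terms) shifts: qd = 365.5 − 0.5(p + 24).
Solving gives q = 342 with buyers paying £47 and producers receiving £23 (the £24 wedge).
Burden on buyers: £16; on producers: £8. (They sum to £24.)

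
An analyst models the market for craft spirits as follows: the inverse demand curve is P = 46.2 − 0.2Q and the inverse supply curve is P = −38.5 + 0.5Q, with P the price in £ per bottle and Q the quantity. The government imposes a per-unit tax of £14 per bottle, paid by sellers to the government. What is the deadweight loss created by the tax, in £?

Inverting to Q(P) form: Qd = 231 − 5P; Qs = 2P + 77.
Without the tax, 231 − 5P = 2P + 77 gives 7P = 154, so P* = £22 and Q* = 121.
With the tax collected from sellers, supply shifts: Qs = 2(P − 14) + 77.
Solving gives Q = 101 with buyers paying £26 and sellers receiving £12 (the £14 wedge).
Quantity falls by |ΔQ| = |121 − 101| = 20.
DWL = ½ · t · |ΔQ| = ½ · 14 · 20 = £140.

Deadweight loss = £140.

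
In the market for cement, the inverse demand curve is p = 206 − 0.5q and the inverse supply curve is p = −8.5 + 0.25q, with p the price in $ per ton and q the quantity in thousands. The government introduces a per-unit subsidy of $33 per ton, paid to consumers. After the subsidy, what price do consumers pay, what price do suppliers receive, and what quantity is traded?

Consumers pay $41; suppliers receive $74; quantity = 330.

Rewrite in direct form: qd = 412 − 2p and qs = 4p + 34.
Before the subsidy: set 412 − 2p = 4p + 34 → p* = $63, q* = 286.
With a per-unit subsidy paid to consumers, each effectively pays p − 33, so demand becomes qd = 412 − 2(p − 33).
New equilibrium: consumers pay $41, suppliers receive $74, q = 330. (Wedge: pb − ps = −33.)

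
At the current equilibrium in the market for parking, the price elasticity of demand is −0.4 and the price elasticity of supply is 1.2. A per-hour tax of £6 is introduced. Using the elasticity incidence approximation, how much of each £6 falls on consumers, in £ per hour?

Consumers bear ≈ £4.5 per hour.

Incidence ratio: consumers' share ≈ εs / (εs + |εd|) = 1.2 / (1.2 + 0.4) = 0.75.
So consumers bear ≈ 0.75 × £6 = £4.5; producers bear £1.5.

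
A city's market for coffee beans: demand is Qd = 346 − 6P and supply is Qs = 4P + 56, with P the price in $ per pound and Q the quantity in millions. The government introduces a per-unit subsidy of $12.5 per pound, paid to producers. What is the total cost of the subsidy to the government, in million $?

Government outlay = $2525 million.

Before the subsidy: set 346 − 6P = 4P + 56 → P* = $29, Q* = 172.
With a per-unit subsidy paid to producers, each receives P + 12.5 per unit sold, so supply becomes Qs = 4(P + 12.5) + 56.
Solving gives Q = 202 with buyers paying $24 and producers receiving $36.5 (the $12.5 wedge).
Outlay = t · Q = 12.5 · 202 = $2525.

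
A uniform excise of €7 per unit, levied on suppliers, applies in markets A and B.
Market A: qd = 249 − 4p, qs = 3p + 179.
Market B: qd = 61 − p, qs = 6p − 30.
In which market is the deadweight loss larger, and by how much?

Market A: pre-tax p* = €10, q* = 209; post-tax q = 197; deadweight loss = €42.
Market B: pre-tax p* = €13, q* = 48; post-tax q = 42; deadweight loss = €21.
Difference: €42 vs €21 → market A is larger by €21.

Market A, by €21.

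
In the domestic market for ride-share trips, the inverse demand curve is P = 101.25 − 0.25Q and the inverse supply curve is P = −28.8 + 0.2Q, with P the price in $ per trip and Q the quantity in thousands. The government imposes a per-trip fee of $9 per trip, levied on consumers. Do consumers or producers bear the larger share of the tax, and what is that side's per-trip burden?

Inverting to Q(P) form: Qd = 405 − 4P; Qs = 5P + 144.
Before the tax: set 405 − 4P = 5P + 144 → P* = $29, Q* = 289.
With the tax collected from consumers, demand (in seller-price terms) shifts: Qd = 405 − 4(P + 9).
New equilibrium: consumers pay $34, producers receive $25, Q = 269. (Wedge: Pb − Ps = 9.)
Per-trip burden: consumers $5, producers $4.
Consumers take the larger share because demand is less price-elastic here (demand slope 4 vs supply slope 5).
The less price-elastic side of the market bears the larger share of a per-unit tax.

Consumers bear the larger share: $5 per trip.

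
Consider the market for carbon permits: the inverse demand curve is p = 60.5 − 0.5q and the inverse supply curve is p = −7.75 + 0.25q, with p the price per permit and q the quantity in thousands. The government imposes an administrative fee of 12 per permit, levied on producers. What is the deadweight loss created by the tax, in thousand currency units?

Inverting to q(p) form: qd = 121 − 2p; qs = 4p + 31.
Without the tax, 121 − 2p = 4p + 31 gives 6p = 90, so p* = 15 and q* = 91.
With the tax collected from producers, supply shifts: qs = 4(p − 12) + 31.
New equilibrium: consumers pay 23, producers receive 11, q = 75. (Wedge: pb − ps = 12.)
Quantity falls by |ΔQ| = |91 − 75| = 16.
DWL = ½ · t · |ΔQ| = ½ · 12 · 16 = 96.

Deadweight loss = 96 thousand.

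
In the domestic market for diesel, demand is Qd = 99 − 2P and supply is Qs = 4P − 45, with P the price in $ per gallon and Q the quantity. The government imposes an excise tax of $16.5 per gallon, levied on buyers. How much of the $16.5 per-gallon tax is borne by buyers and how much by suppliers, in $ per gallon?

Buyers bear $11 per gallon; suppliers bear $5.5 per gallon.

Before the tax: set 99 − 2P = 4P − 45 → P* = $24, Q* = 51.
With the tax collected from buyers, demand (in seller-price terms) shifts: Qd = 99 − 2(P + 16.5).
New equilibrium: buyers pay $35, suppliers receive $18.5, Q = 29. (Wedge: Pb − Ps = 16.5.)
Burden on buyers: $11; on suppliers: $5.5. (They sum to $16.5.)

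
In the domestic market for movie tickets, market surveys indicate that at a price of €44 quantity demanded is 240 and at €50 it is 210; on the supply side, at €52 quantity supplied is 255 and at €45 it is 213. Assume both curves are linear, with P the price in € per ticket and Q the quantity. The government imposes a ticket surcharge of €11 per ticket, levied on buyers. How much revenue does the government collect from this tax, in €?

Demand slope: (210 − 240)/(50 − 44) = -5, so Qd = 460 − 5P.
Supply slope: (213 − 255)/(45 − 52) = 6, so Qs = 6P − 57.
Without the tax, 460 − 5P = 6P − 57 gives 11P = 517, so P* = €47 and Q* = 225.
With the tax collected from buyers, demand (in seller-price terms) shifts: Qd = 460 − 5(P + 11).
New equilibrium: buyers pay €53, sellers receive €42, Q = 195. (Wedge: Pb − Ps = 11.)
Revenue = t · Q = 11 · 195 = €2145.

Tax revenue = €2145.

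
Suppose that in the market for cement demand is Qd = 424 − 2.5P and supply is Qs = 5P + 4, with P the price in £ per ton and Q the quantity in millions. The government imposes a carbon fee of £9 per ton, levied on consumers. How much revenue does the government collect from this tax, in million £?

Before the tax: set 424 − 2.5P = 5P + 4 → P* = £56, Q* = 284.
With the tax collected from consumers, demand (in seller-price terms) shifts: Qd = 424 − 2.5(P + 9).
New equilibrium: consumers pay £62, suppliers receive £53, Q = 269. (Wedge: Pb − Ps = 9.)
Revenue = t · Q = 9 · 269 = £2421.

Tax revenue = £2421 million.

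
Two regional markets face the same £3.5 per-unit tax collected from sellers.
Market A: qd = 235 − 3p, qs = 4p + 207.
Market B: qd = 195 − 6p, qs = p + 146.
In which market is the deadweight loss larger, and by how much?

Market A, by £5.25.

Market A: pre-tax p* = £4, q* = 223; post-tax q = 217; deadweight loss = £10.5.
Market B: pre-tax p* = £7, q* = 153; post-tax q = 150; deadweight loss = £5.25.
Difference: £10.5 vs £5.25 → market A is larger by £5.25.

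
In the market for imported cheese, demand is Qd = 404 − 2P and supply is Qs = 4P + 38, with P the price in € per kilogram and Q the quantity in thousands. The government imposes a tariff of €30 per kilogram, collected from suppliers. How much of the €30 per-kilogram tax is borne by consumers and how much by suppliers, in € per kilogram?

Consumers bear €20 per kilogram; suppliers bear €10 per kilogram.

Before the tax: set 404 − 2P = 4P + 38 → P* = €61, Q* = 282.
With the tax collected from suppliers, supply shifts: Qs = 4(P − 30) + 38.
Solving gives Q = 242 with consumers paying €81 and suppliers receiving €51 (the €30 wedge).
Burden on consumers: €20; on suppliers: €10. (They sum to €30.)
The less price-elastic side of the market bears the larger share of a per-unit tax.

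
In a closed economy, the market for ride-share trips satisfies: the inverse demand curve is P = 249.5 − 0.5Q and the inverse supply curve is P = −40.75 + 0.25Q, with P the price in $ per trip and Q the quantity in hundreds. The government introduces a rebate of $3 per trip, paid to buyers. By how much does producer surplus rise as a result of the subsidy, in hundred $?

Producer surplus rises by $389 hundred.

Rewrite in direct form: Qd = 499 − 2P and Qs = 4P + 163.
Without the subsidy, 499 − 2P = 4P + 163 gives 6P = 336, so P* = $56 and Q* = 387.
With a per-unit subsidy paid to buyers, each effectively pays P − 3, so demand becomes Qd = 499 − 2(P − 3).
Solving gives Q = 391 with buyers paying $54 and sellers receiving $57 (the $3 wedge).
ΔPS is the trapezoid between Q = 391 and Q = 387 of height $1: ½ · (387 + 391) · 1 = $389.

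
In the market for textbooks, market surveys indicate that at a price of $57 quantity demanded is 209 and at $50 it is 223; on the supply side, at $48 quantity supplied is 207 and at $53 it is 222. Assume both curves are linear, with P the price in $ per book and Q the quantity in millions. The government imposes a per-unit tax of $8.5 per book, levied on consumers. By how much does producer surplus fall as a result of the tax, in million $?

Producer surplus falls by $727.26 million.

Demand slope: (223 − 209)/(50 − 57) = -2, so Qd = 323 − 2P.
Supply slope: (222 − 207)/(53 − 48) = 3, so Qs = 3P + 63.
Before the tax: set 323 − 2P = 3P + 63 → P* = $52, Q* = 219.
With the tax collected from consumers, demand (in seller-price terms) shifts: Qd = 323 − 2(P + 8.5).
New equilibrium: consumers pay $57.1, suppliers receive $48.6, Q = 208.8. (Wedge: Pb − Ps = 8.5.)
ΔPS is the trapezoid between Q = 208.8 and Q = 219 of height $3.4: ½ · (219 + 208.8) · 3.4 = $727.26.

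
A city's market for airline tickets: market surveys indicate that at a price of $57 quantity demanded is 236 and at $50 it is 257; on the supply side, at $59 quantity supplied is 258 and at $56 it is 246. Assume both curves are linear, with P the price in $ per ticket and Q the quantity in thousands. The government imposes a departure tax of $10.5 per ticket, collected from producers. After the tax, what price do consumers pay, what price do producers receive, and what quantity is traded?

Demand slope: (257 − 236)/(50 − 57) = -3, so Qd = 407 − 3P.
Supply slope: (246 − 258)/(56 − 59) = 4, so Qs = 4P + 22.
Without the tax, 407 − 3P = 4P + 22 gives 7P = 385, so P* = $55 and Q* = 242.
With the tax collected from producers, supply shifts: Qs = 4(P − 10.5) + 22.
New equilibrium: consumers pay $61, producers receive $50.5, Q = 224. (Wedge: Pb − Ps = 10.5.)

Consumers pay $61; producers receive $50.5; quantity = 224.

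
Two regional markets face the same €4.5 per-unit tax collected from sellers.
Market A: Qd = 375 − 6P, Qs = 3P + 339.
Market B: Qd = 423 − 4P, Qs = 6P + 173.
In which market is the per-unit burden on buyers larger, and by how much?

Market B, by €1.2.

Market A: pre-tax P* = €4, Q* = 351; post-tax Q = 342; per-unit burden on buyers = €1.5.
Market B: pre-tax P* = €25, Q* = 323; post-tax Q = 312.2; per-unit burden on buyers = €2.7.
Difference: €1.5 vs €2.7 → market B is larger by €1.2.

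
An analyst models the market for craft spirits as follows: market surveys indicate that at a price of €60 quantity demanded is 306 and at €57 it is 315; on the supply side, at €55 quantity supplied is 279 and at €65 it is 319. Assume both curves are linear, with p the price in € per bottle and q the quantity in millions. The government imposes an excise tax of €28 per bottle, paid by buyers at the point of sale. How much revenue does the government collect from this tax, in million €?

Tax revenue = €7140 million.

Demand slope: (315 − 306)/(57 − 60) = -3, so qd = 486 − 3p.
Supply slope: (319 − 279)/(65 − 55) = 4, so qs = 4p + 59.
Before the tax: set 486 − 3p = 4p + 59 → p* = €61, q* = 303.
With the tax collected from buyers, demand (in seller-price terms) shifts: qd = 486 − 3(p + 28).
Solving gives q = 255 with buyers paying €77 and sellers receiving €49 (the €28 wedge).
Revenue = t · Q = 28 · 255 = €7140.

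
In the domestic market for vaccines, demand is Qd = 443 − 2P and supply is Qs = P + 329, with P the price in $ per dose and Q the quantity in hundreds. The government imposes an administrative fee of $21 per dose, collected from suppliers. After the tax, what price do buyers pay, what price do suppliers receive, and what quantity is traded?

Before the tax: set 443 − 2P = P + 329 → P* = $38, Q* = 367.
With the tax collected from suppliers, supply shifts: Qs = (P − 21) + 329.
New equilibrium: buyers pay $45, suppliers receive $24, Q = 353. (Wedge: Pb − Ps = 21.)

Buyers pay $45; suppliers receive $24; quantity = 353.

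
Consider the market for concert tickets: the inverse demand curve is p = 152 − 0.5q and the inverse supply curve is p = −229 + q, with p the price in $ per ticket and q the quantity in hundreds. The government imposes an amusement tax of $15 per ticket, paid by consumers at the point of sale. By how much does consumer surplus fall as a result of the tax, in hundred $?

Consumer surplus falls by $1245 hundred.

Inverting to q(p) form: qd = 304 − 2p; qs = p + 229.
Without the tax, 304 − 2p = p + 229 gives 3p = 75, so p* = $25 and q* = 254.
With the tax collected from consumers, demand (in seller-price terms) shifts: qd = 304 − 2(p + 15).
Solving gives q = 244 with consumers paying $30 and producers receiving $15 (the $15 wedge).
ΔCS is the trapezoid between Q = 244 and Q = 254 of height $5: ½ · (254 + 244) · 5 = $1245.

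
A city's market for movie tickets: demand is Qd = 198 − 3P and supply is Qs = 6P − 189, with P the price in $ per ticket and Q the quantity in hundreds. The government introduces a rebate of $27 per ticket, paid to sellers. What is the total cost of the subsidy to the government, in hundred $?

Government outlay = $3321 hundred.

Before the subsidy: set 198 − 3P = 6P − 189 → P* = $43, Q* = 69.
With a per-unit subsidy paid to sellers, each receives P + 27 per unit sold, so supply becomes Qs = 6(P + 27) − 189.
New equilibrium: buyers pay $25, sellers receive $52, Q = 123. (Wedge: Pb − Ps = −27.)
Outlay = t · Q = 27 · 123 = $3321.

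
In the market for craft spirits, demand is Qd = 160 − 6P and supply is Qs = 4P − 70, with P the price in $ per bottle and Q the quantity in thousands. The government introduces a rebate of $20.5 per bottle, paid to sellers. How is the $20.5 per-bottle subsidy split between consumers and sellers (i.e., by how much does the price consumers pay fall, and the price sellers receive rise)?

Without the subsidy, 160 − 6P = 4P − 70 gives 10P = 230, so P* = $23 and Q* = 22.
With a per-unit subsidy paid to sellers, each receives P + 20.5 per unit sold, so supply becomes Qs = 4(P + 20.5) − 70.
New equilibrium: consumers pay $14.8, sellers receive $35.3, Q = 71.2. (Wedge: Pb − Ps = −20.5.)
Gain to consumers: $8.2; to sellers: $12.3. (They sum to $20.5.)

Consumers gain $8.2 per bottle; sellers gain $12.3 per bottle.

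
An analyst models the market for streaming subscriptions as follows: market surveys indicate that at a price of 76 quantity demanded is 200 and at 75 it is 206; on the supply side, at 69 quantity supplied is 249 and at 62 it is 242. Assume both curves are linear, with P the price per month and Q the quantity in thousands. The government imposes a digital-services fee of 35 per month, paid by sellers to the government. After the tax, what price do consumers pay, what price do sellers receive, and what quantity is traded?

Consumers pay 73; sellers receive 38; quantity = 218.

Demand slope: (206 − 200)/(75 − 76) = -6, so Qd = 656 − 6P.
Supply slope: (242 − 249)/(62 − 69) = 1, so Qs = P + 180.
Before the tax: set 656 − 6P = P + 180 → P* = 68, Q* = 248.
With the tax collected from sellers, supply shifts: Qs = (P − 35) + 180.
Solving gives Q = 218 with consumers paying 73 and sellers receiving 38 (the 35 wedge).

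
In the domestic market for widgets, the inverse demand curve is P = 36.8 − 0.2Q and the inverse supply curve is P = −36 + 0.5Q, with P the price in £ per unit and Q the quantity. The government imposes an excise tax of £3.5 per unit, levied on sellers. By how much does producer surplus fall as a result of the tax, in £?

Producer surplus falls by £253.75.

Inverting to Q(P) form: Qd = 184 − 5P; Qs = 2P + 72.
Before the tax: set 184 − 5P = 2P + 72 → P* = £16, Q* = 104.
With the tax collected from sellers, supply shifts: Qs = 2(P − 3.5) + 72.
New equilibrium: consumers pay £17, sellers receive £13.5, Q = 99. (Wedge: Pb − Ps = 3.5.)
ΔPS is the trapezoid between Q = 99 and Q = 104 of height £2.5: ½ · (104 + 99) · 2.5 = £253.75.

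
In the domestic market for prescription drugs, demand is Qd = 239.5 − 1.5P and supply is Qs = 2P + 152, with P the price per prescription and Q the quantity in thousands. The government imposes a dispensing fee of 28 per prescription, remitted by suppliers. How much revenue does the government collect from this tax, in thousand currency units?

Tax revenue = 4984 thousand.

Before the tax: set 239.5 − 1.5P = 2P + 152 → P* = 25, Q* = 202.
With the tax collected from suppliers, supply shifts: Qs = 2(P − 28) + 152.
Solving gives Q = 178 with buyers paying 41 and suppliers receiving 13 (the 28 wedge).
Revenue = t · Q = 28 · 178 = 4984.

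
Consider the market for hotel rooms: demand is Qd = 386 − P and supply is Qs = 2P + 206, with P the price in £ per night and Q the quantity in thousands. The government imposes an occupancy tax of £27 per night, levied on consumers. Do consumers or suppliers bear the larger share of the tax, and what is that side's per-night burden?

Before the tax: set 386 − P = 2P + 206 → P* = £60, Q* = 326.
With the tax collected from consumers, demand (in seller-price terms) shifts: Qd = 386 − (P + 27).
New equilibrium: consumers pay £78, suppliers receive £51, Q = 308. (Wedge: Pb − Ps = 27.)
Per-night burden: consumers £18, suppliers £9.
Consumers take the larger share because demand is less price-elastic here (demand slope 1 vs supply slope 2).

Consumers bear the larger share: £18 per night.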